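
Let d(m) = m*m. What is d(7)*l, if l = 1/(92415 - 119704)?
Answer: -49/27289 ≈ -0.0017956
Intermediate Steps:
d(m) = m²
l = -1/27289 (l = 1/(-27289) = -1/27289 ≈ -3.6645e-5)
d(7)*l = 7²*(-1/27289) = 49*(-1/27289) = -49/27289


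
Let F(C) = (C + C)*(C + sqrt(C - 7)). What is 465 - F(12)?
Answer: 177 - 24*sqrt(5) ≈ 123.33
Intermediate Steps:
F(C) = 2*C*(C + sqrt(-7 + C)) (F(C) = (2*C)*(C + sqrt(-7 + C)) = 2*C*(C + sqrt(-7 + C)))
465 - F(12) = 465 - 2*12*(12 + sqrt(-7 + 12)) = 465 - 2*12*(12 + sqrt(5)) = 465 - (288 + 24*sqrt(5)) = 465 + (-288 - 24*sqrt(5)) = 177 - 24*sqrt(5)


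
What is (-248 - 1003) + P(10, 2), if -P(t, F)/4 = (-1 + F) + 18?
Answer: -1327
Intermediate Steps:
P(t, F) = -68 - 4*F (P(t, F) = -4*((-1 + F) + 18) = -4*(17 + F) = -68 - 4*F)
(-248 - 1003) + P(10, 2) = (-248 - 1003) + (-68 - 4*2) = -1251 + (-68 - 8) = -1251 - 76 = -1327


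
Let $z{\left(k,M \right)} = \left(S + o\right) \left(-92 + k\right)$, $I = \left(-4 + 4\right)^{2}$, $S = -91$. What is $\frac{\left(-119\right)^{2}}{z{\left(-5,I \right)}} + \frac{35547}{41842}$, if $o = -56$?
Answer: $\frac{22436515}{12176022} \approx 1.8427$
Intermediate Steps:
$I = 0$ ($I = 0^{2} = 0$)
$z{\left(k,M \right)} = 13524 - 147 k$ ($z{\left(k,M \right)} = \left(-91 - 56\right) \left(-92 + k\right) = - 147 \left(-92 + k\right) = 13524 - 147 k$)
$\frac{\left(-119\right)^{2}}{z{\left(-5,I \right)}} + \frac{35547}{41842} = \frac{\left(-119\right)^{2}}{13524 - -735} + \frac{35547}{41842} = \frac{14161}{13524 + 735} + 35547 \cdot \frac{1}{41842} = \frac{14161}{14259} + \frac{35547}{41842} = 14161 \cdot \frac{1}{14259} + \frac{35547}{41842} = \frac{289}{291} + \frac{35547}{41842} = \frac{22436515}{12176022}$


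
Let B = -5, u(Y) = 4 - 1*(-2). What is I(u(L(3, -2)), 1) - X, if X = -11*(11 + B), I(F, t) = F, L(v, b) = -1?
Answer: 72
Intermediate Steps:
u(Y) = 6 (u(Y) = 4 + 2 = 6)
X = -66 (X = -11*(11 - 5) = -11*6 = -66)
I(u(L(3, -2)), 1) - X = 6 - 1*(-66) = 6 + 66 = 72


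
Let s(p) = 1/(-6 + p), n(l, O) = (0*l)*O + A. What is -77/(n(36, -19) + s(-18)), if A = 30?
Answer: -1848/719 ≈ -2.5702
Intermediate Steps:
n(l, O) = 30 (n(l, O) = (0*l)*O + 30 = 0*O + 30 = 0 + 30 = 30)
-77/(n(36, -19) + s(-18)) = -77/(30 + 1/(-6 - 18)) = -77/(30 + 1/(-24)) = -77/(30 - 1/24) = -77/(719/24) = (24/719)*(-77) = -1848/719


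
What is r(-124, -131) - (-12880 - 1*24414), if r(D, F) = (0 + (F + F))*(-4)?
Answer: 38342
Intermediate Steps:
r(D, F) = -8*F (r(D, F) = (0 + 2*F)*(-4) = (2*F)*(-4) = -8*F)
r(-124, -131) - (-12880 - 1*24414) = -8*(-131) - (-12880 - 1*24414) = 1048 - (-12880 - 24414) = 1048 - 1*(-37294) = 1048 + 37294 = 38342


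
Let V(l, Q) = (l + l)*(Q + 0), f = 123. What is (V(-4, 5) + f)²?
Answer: 6889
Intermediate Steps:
V(l, Q) = 2*Q*l (V(l, Q) = (2*l)*Q = 2*Q*l)
(V(-4, 5) + f)² = (2*5*(-4) + 123)² = (-40 + 123)² = 83² = 6889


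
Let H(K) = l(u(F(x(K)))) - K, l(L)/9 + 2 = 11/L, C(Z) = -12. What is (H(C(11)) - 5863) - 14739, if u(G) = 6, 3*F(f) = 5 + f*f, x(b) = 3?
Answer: -41183/2 ≈ -20592.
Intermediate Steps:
F(f) = 5/3 + f²/3 (F(f) = (5 + f*f)/3 = (5 + f²)/3 = 5/3 + f²/3)
l(L) = -18 + 99/L (l(L) = -18 + 9*(11/L) = -18 + 99/L)
H(K) = -3/2 - K (H(K) = (-18 + 99/6) - K = (-18 + 99*(⅙)) - K = (-18 + 33/2) - K = -3/2 - K)
(H(C(11)) - 5863) - 14739 = ((-3/2 - 1*(-12)) - 5863) - 14739 = ((-3/2 + 12) - 5863) - 14739 = (21/2 - 5863) - 14739 = -11705/2 - 14739 = -41183/2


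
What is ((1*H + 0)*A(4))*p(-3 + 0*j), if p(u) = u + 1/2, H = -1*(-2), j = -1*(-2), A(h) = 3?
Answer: -15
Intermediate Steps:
j = 2
H = 2
p(u) = 1/2 + u (p(u) = u + 1/2 = 1/2 + u)
((1*H + 0)*A(4))*p(-3 + 0*j) = ((1*2 + 0)*3)*(1/2 + (-3 + 0*2)) = ((2 + 0)*3)*(1/2 + (-3 + 0)) = (2*3)*(1/2 - 3) = 6*(-5/2) = -15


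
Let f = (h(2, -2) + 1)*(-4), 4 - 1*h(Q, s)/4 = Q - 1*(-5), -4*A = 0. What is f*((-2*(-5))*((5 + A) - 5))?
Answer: 0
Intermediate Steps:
A = 0 (A = -¼*0 = 0)
h(Q, s) = -4 - 4*Q (h(Q, s) = 16 - 4*(Q - 1*(-5)) = 16 - 4*(Q + 5) = 16 - 4*(5 + Q) = 16 + (-20 - 4*Q) = -4 - 4*Q)
f = 44 (f = ((-4 - 4*2) + 1)*(-4) = ((-4 - 8) + 1)*(-4) = (-12 + 1)*(-4) = -11*(-4) = 44)
f*((-2*(-5))*((5 + A) - 5)) = 44*((-2*(-5))*((5 + 0) - 5)) = 44*(10*(5 - 5)) = 44*(10*0) = 44*0 = 0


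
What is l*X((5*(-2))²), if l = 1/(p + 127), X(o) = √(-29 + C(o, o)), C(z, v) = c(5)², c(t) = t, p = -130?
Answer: -2*I/3 ≈ -0.66667*I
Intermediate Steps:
C(z, v) = 25 (C(z, v) = 5² = 25)
X(o) = 2*I (X(o) = √(-29 + 25) = √(-4) = 2*I)
l = -⅓ (l = 1/(-130 + 127) = 1/(-3) = -⅓ ≈ -0.33333)
l*X((5*(-2))²) = -2*I/3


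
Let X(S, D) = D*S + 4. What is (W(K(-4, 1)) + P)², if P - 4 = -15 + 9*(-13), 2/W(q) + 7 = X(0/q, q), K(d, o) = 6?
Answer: 148996/9 ≈ 16555.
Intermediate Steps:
X(S, D) = 4 + D*S
W(q) = -⅔ (W(q) = 2/(-7 + (4 + q*(0/q))) = 2/(-7 + (4 + q*0)) = 2/(-7 + (4 + 0)) = 2/(-7 + 4) = 2/(-3) = 2*(-⅓) = -⅔)
P = -128 (P = 4 + (-15 + 9*(-13)) = 4 + (-15 - 117) = 4 - 132 = -128)
(W(K(-4, 1)) + P)² = (-⅔ - 128)² = (-386/3)² = 148996/9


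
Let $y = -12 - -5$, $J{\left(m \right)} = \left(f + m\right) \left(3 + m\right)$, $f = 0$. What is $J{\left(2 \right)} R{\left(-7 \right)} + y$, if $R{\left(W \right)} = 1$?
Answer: $3$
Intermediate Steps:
$J{\left(m \right)} = m \left(3 + m\right)$ ($J{\left(m \right)} = \left(0 + m\right) \left(3 + m\right) = m \left(3 + m\right)$)
$y = -7$ ($y = -12 + 5 = -7$)
$J{\left(2 \right)} R{\left(-7 \right)} + y = 2 \left(3 + 2\right) 1 - 7 = 2 \cdot 5 \cdot 1 - 7 = 10 \cdot 1 - 7 = 10 - 7 = 3$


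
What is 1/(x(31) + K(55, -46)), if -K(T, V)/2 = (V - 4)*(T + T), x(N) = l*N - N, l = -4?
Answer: 1/10845 ≈ 9.2208e-5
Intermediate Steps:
x(N) = -5*N (x(N) = -4*N - N = -5*N)
K(T, V) = -4*T*(-4 + V) (K(T, V) = -2*(V - 4)*(T + T) = -2*(-4 + V)*2*T = -4*T*(-4 + V))
1/(x(31) + K(55, -46)) = 1/(-5*31 + 4*55*(4 - 1*(-46))) = 1/(-155 + 4*55*(4 + 46)) = 1/(-155 + 4*55*50) = 1/(-155 + 11000) = 1/10845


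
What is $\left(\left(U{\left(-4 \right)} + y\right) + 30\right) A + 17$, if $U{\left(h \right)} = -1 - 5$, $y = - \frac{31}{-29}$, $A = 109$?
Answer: $\frac{79736}{29} \approx 2749.5$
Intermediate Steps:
$y = \frac{31}{29}$ ($y = \left(-31\right) \left(- \frac{1}{29}\right) = \frac{31}{29} \approx 1.069$)
$U{\left(h \right)} = -6$ ($U{\left(h \right)} = -1 - 5 = -6$)
$\left(\left(U{\left(-4 \right)} + y\right) + 30\right) A + 17 = \left(\left(-6 + \frac{31}{29}\right) + 30\right) 109 + 17 = \left(- \frac{143}{29} + 30\right) 109 + 17 = \frac{727}{29} \cdot 109 + 17 = \frac{79243}{29} + 17 = \frac{79736}{29}$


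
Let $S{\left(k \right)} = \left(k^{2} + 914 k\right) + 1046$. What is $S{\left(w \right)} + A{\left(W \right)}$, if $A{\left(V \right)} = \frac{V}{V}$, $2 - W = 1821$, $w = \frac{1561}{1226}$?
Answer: $\frac{3325357697}{1503076} \approx 2212.4$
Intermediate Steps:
$w = \frac{1561}{1226}$ ($w = 1561 \cdot \frac{1}{1226} = \frac{1561}{1226} \approx 1.2732$)
$W = -1819$ ($W = 2 - 1821 = -1819$)
$S{\left(k \right)} = 1046 + k^{2} + 914 k$
$A{\left(V \right)} = 1$
$S{\left(w \right)} + A{\left(W \right)} = \left(1046 + \left(\frac{1561}{1226}\right)^{2} + 914 \cdot \frac{1561}{1226}\right) + 1 = \left(1046 + \frac{2436721}{1503076} + \frac{713377}{613}\right) + 1 = \frac{3323854621}{1503076} + 1 = \frac{3325357697}{1503076}$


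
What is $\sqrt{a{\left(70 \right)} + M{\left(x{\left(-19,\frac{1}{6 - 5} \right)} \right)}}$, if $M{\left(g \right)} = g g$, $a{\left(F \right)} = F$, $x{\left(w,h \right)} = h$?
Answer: $\sqrt{71} \approx 8.4261$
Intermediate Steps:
$M{\left(g \right)} = g^{2}$
$\sqrt{a{\left(70 \right)} + M{\left(x{\left(-19,\frac{1}{6 - 5} \right)} \right)}} = \sqrt{70 + \left(\frac{1}{6 - 5}\right)^{2}} = \sqrt{70 + \left(1^{-1}\right)^{2}} = \sqrt{70 + 1^{2}} = \sqrt{70 + 1} = \sqrt{71}$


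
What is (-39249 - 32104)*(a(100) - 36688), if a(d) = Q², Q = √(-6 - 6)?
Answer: 2618655100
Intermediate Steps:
Q = 2*I*√3 (Q = √(-12) = 2*I*√3 ≈ 3.4641*I)
a(d) = -12 (a(d) = (2*I*√3)² = -12)
(-39249 - 32104)*(a(100) - 36688) = (-39249 - 32104)*(-12 - 36688) = -71353*(-36700) = 2618655100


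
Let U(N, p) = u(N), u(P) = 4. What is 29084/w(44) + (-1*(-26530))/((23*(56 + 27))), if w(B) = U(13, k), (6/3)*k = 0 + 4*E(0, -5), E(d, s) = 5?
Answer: 13906869/1909 ≈ 7284.9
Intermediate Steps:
k = 10 (k = (0 + 4*5)/2 = (0 + 20)/2 = (1/2)*20 = 10)
U(N, p) = 4
w(B) = 4
29084/w(44) + (-1*(-26530))/((23*(56 + 27))) = 29084/4 + (-1*(-26530))/((23*(56 + 27))) = 29084*(1/4) + 26530/((23*83)) = 7271 + 26530/1909 = 13906869/1909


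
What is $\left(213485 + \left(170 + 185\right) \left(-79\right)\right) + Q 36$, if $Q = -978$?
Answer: $150232$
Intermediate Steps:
$\left(213485 + \left(170 + 185\right) \left(-79\right)\right) + Q 36 = \left(213485 + \left(170 + 185\right) \left(-79\right)\right) - 35208 = \left(213485 + 355 \left(-79\right)\right) - 35208 = \left(213485 - 28045\right) - 35208 = 185440 - 35208 = 150232$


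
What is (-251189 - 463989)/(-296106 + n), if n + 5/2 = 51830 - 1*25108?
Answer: 1430356/538773 ≈ 2.6548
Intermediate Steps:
n = 53439/2 (n = -5/2 + (51830 - 1*25108) = -5/2 + (51830 - 25108) = -5/2 + 26722 = 53439/2 ≈ 26720.)
(-251189 - 463989)/(-296106 + n) = (-251189 - 463989)/(-296106 + 53439/2) = -715178/(-538773/2) = -715178*(-2/538773) = 1430356/538773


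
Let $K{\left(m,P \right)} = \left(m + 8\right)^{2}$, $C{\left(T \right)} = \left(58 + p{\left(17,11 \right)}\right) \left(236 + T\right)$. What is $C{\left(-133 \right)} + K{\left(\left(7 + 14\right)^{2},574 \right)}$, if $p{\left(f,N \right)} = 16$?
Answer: $209223$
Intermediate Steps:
$C{\left(T \right)} = 17464 + 74 T$ ($C{\left(T \right)} = \left(58 + 16\right) \left(236 + T\right) = 74 \left(236 + T\right) = 17464 + 74 T$)
$K{\left(m,P \right)} = \left(8 + m\right)^{2}$
$C{\left(-133 \right)} + K{\left(\left(7 + 14\right)^{2},574 \right)} = \left(17464 + 74 \left(-133\right)\right) + \left(8 + \left(7 + 14\right)^{2}\right)^{2} = \left(17464 - 9842\right) + \left(8 + 21^{2}\right)^{2} = 7622 + \left(8 + 441\right)^{2} = 7622 + 449^{2} = 7622 + 201601 = 209223$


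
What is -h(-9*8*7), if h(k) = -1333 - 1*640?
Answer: 1973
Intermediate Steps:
h(k) = -1973 (h(k) = -1333 - 640 = -1973)
-h(-9*8*7) = -1*(-1973) = 1973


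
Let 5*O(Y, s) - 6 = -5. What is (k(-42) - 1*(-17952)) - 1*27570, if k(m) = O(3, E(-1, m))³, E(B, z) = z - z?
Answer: -1202249/125 ≈ -9618.0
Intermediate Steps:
E(B, z) = 0
O(Y, s) = ⅕ (O(Y, s) = 6/5 + (⅕)*(-5) = 6/5 - 1 = ⅕)
k(m) = 1/125 (k(m) = (⅕)³ = 1/125)
(k(-42) - 1*(-17952)) - 1*27570 = (1/125 - 1*(-17952)) - 1*27570 = (1/125 + 17952) - 27570 = 2244001/125 - 27570 = -1202249/125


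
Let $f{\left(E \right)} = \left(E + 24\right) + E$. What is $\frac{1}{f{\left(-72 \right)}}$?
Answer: $- \frac{1}{120} \approx -0.0083333$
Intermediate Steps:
$f{\left(E \right)} = 24 + 2 E$ ($f{\left(E \right)} = \left(24 + E\right) + E = 24 + 2 E$)
$\frac{1}{f{\left(-72 \right)}} = \frac{1}{24 + 2 \left(-72\right)} = \frac{1}{24 - 144} = \frac{1}{-120} = - \frac{1}{120}$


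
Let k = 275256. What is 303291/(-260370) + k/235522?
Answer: 13150101/3406825730 ≈ 0.0038599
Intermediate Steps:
303291/(-260370) + k/235522 = 303291/(-260370) + 275256/235522 = 303291*(-1/260370) + 275256*(1/235522) = -33699/28930 + 137628/117761 = 13150101/3406825730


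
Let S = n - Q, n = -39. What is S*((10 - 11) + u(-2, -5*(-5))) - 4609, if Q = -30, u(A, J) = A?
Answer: -4582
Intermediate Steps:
S = -9 (S = -39 - 1*(-30) = -39 + 30 = -9)
S*((10 - 11) + u(-2, -5*(-5))) - 4609 = -9*((10 - 11) - 2) - 4609 = -9*(-1 - 2) - 4609 = -9*(-3) - 4609 = 27 - 4609 = -4582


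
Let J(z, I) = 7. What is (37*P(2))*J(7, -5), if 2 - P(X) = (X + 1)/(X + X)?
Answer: 1295/4 ≈ 323.75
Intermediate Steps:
P(X) = 2 - (1 + X)/(2*X) (P(X) = 2 - (X + 1)/(X + X) = 2 - (1 + X)/(2*X))
(37*P(2))*J(7, -5) = (37*((1/2)*(-1 + 3*2)/2))*7 = (37*((1/2)*(1/2)*(-1 + 6)))*7 = (37*((1/2)*(1/2)*5))*7 = (37*(5/4))*7 = (185/4)*7 = 1295/4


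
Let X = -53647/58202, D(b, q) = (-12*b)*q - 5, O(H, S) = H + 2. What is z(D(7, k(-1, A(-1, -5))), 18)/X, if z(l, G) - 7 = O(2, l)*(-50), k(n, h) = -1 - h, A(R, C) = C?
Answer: 11232986/53647 ≈ 209.39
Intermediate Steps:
O(H, S) = 2 + H
D(b, q) = -5 - 12*b*q (D(b, q) = -12*b*q - 5 = -5 - 12*b*q)
z(l, G) = -193 (z(l, G) = 7 + (2 + 2)*(-50) = 7 + 4*(-50) = 7 - 200 = -193)
X = -53647/58202 (X = -53647*1/58202 = -53647/58202 ≈ -0.92174)
z(D(7, k(-1, A(-1, -5))), 18)/X = -193/(-53647/58202) = -193*(-58202/53647) = 11232986/53647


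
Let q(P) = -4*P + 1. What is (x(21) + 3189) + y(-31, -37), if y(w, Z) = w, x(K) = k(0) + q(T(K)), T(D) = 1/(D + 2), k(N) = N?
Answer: 72653/23 ≈ 3158.8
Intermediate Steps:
T(D) = 1/(2 + D)
q(P) = 1 - 4*P
x(K) = 1 - 4/(2 + K) (x(K) = 0 + (1 - 4/(2 + K)) = 1 - 4/(2 + K))
(x(21) + 3189) + y(-31, -37) = ((-2 + 21)/(2 + 21) + 3189) - 31 = (19/23 + 3189) - 31 = 73366/23 - 31 = 72653/23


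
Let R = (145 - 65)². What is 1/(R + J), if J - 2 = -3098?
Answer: 1/3304 ≈ 0.00030266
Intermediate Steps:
J = -3096 (J = 2 - 3098 = -3096)
R = 6400 (R = 80² = 6400)
1/(R + J) = 1/(6400 - 3096) = 1/3304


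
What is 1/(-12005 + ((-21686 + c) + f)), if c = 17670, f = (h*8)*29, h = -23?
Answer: -1/21357 ≈ -4.6823e-5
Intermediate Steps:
f = -5336 (f = -23*8*29 = -184*29 = -5336)
1/(-12005 + ((-21686 + c) + f)) = 1/(-12005 + ((-21686 + 17670) - 5336)) = 1/(-12005 + (-4016 - 5336)) = 1/(-12005 - 9352) = 1/(-21357) = -1/21357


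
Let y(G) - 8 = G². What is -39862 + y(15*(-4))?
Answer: -36254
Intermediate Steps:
y(G) = 8 + G²
-39862 + y(15*(-4)) = -39862 + (8 + (15*(-4))²) = -39862 + (8 + (-60)²) = -39862 + (8 + 3600) = -39862 + 3608 = -36254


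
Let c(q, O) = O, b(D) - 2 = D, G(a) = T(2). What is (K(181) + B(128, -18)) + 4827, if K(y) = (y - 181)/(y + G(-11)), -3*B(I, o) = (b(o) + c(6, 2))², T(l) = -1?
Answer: 14285/3 ≈ 4761.7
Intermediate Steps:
G(a) = -1
b(D) = 2 + D
B(I, o) = -(4 + o)²/3 (B(I, o) = -((2 + o) + 2)²/3 = -(4 + o)²/3)
K(y) = (-181 + y)/(-1 + y) (K(y) = (y - 181)/(y - 1) = (-181 + y)/(-1 + y))
(K(181) + B(128, -18)) + 4827 = ((-181 + 181)/(-1 + 181) - (4 - 18)²/3) + 4827 = (0/180 - ⅓*(-14)²) + 4827 = ((1/180)*0 - ⅓*196) + 4827 = (0 - 196/3) + 4827 = -196/3 + 4827 = 14285/3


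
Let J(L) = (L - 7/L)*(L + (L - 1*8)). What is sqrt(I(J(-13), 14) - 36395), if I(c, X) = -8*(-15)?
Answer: 5*I*sqrt(1451) ≈ 190.46*I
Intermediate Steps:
J(L) = (-8 + 2*L)*(L - 7/L) (J(L) = (L - 7/L)*(L + (L - 8)) = (L - 7/L)*(L + (-8 + L)) = (L - 7/L)*(-8 + 2*L) = (-8 + 2*L)*(L - 7/L))
I(c, X) = 120
sqrt(I(J(-13), 14) - 36395) = sqrt(120 - 36395) = sqrt(-36275) = 5*I*sqrt(1451)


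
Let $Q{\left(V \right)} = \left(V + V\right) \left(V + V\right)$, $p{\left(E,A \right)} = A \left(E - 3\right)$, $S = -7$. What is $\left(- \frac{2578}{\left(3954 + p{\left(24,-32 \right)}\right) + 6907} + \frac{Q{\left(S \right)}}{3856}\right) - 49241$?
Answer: $- \frac{483656739167}{9822196} \approx -49241.0$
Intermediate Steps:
$p{\left(E,A \right)} = A \left(-3 + E\right)$
$Q{\left(V \right)} = 4 V^{2}$ ($Q{\left(V \right)} = 2 V 2 V = 4 V^{2}$)
$\left(- \frac{2578}{\left(3954 + p{\left(24,-32 \right)}\right) + 6907} + \frac{Q{\left(S \right)}}{3856}\right) - 49241 = \left(- \frac{2578}{\left(3954 - 32 \left(-3 + 24\right)\right) + 6907} + \frac{4 \left(-7\right)^{2}}{3856}\right) - 49241 = \left(- \frac{2578}{\left(3954 - 672\right) + 6907} + 4 \cdot 49 \cdot \frac{1}{3856}\right) - 49241 = \left(- \frac{2578}{\left(3954 - 672\right) + 6907} + 196 \cdot \frac{1}{3856}\right) - 49241 = \left(- \frac{2578}{3282 + 6907} + \frac{49}{964}\right) - 49241 = \left(- \frac{2578}{10189} + \frac{49}{964}\right) - 49241 = - \frac{1985931}{9822196} - 49241 = - \frac{483656739167}{9822196}$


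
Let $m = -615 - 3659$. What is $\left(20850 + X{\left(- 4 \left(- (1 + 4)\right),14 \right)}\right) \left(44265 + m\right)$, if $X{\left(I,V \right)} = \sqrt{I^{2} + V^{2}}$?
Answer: $833812350 + 79982 \sqrt{149} \approx 8.3479 \cdot 10^{8}$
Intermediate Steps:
$m = -4274$
$\left(20850 + X{\left(- 4 \left(- (1 + 4)\right),14 \right)}\right) \left(44265 + m\right) = \left(20850 + \sqrt{\left(- 4 \left(- (1 + 4)\right)\right)^{2} + 14^{2}}\right) \left(44265 - 4274\right) = \left(20850 + \sqrt{\left(- 4 \left(\left(-1\right) 5\right)\right)^{2} + 196}\right) 39991 = \left(20850 + \sqrt{\left(\left(-4\right) \left(-5\right)\right)^{2} + 196}\right) 39991 = \left(20850 + \sqrt{20^{2} + 196}\right) 39991 = \left(20850 + \sqrt{400 + 196}\right) 39991 = \left(20850 + \sqrt{596}\right) 39991 = \left(20850 + 2 \sqrt{149}\right) 39991 = 833812350 + 79982 \sqrt{149}$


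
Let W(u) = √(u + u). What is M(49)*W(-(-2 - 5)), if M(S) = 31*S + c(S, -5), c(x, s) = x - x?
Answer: 1519*√14 ≈ 5683.6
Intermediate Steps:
c(x, s) = 0
M(S) = 31*S (M(S) = 31*S + 0 = 31*S)
W(u) = √2*√u (W(u) = √(2*u) = √2*√u)
M(49)*W(-(-2 - 5)) = (31*49)*(√2*√(-(-2 - 5))) = 1519*(√2*√(-1*(-7))) = 1519*(√2*√7) = 1519*√14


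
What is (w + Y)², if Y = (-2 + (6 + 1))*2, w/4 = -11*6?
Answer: 64516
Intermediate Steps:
w = -264 (w = 4*(-11*6) = 4*(-66) = -264)
Y = 10 (Y = (-2 + 7)*2 = 5*2 = 10)
(w + Y)² = (-264 + 10)² = (-254)² = 64516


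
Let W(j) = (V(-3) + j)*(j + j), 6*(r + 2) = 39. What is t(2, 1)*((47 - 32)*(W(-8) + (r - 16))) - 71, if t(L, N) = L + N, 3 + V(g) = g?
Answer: 18983/2 ≈ 9491.5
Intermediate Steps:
r = 9/2 (r = -2 + (⅙)*39 = -2 + 13/2 = 9/2 ≈ 4.5000)
V(g) = -3 + g
W(j) = 2*j*(-6 + j) (W(j) = ((-3 - 3) + j)*(j + j) = (-6 + j)*(2*j) = 2*j*(-6 + j))
t(2, 1)*((47 - 32)*(W(-8) + (r - 16))) - 71 = (2 + 1)*((47 - 32)*(2*(-8)*(-6 - 8) + (9/2 - 16))) - 71 = 3*(15*(2*(-8)*(-14) - 23/2)) - 71 = 3*(15*(224 - 23/2)) - 71 = 3*(15*(425/2)) - 71 = 3*(6375/2) - 71 = 19125/2 - 71 = 18983/2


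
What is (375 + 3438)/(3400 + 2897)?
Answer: 1271/2099 ≈ 0.60553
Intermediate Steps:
(375 + 3438)/(3400 + 2897) = 3813/6297 = 3813*(1/6297) = 1271/2099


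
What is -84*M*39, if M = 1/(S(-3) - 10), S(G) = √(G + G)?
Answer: 16380/53 + 1638*I*√6/53 ≈ 309.06 + 75.703*I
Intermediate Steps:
S(G) = √2*√G (S(G) = √(2*G) = √2*√G)
M = 1/(-10 + I*√6) (M = 1/(√2*√(-3) - 10) = 1/(√2*(I*√3) - 10) = 1/(I*√6 - 10) = 1/(-10 + I*√6) ≈ -0.09434 - 0.023108*I)
-84*M*39 = -84*(-5/53 - I*√6/106)*39 = -21*(-20/53 - 2*I*√6/53)*39 = (420/53 + 42*I*√6/53)*39 = 16380/53 + 1638*I*√6/53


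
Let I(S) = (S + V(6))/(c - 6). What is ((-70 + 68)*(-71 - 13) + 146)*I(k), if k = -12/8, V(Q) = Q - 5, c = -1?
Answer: 157/7 ≈ 22.429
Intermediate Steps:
V(Q) = -5 + Q
k = -3/2 (k = -12*⅛ = -3/2 ≈ -1.5000)
I(S) = -⅐ - S/7 (I(S) = (S + (-5 + 6))/(-1 - 6) = (S + 1)/(-7) = (1 + S)*(-⅐) = -⅐ - S/7)
((-70 + 68)*(-71 - 13) + 146)*I(k) = ((-70 + 68)*(-71 - 13) + 146)*(-⅐ - ⅐*(-3/2)) = (-2*(-84) + 146)*(-⅐ + 3/14) = (168 + 146)*(1/14) = 314*(1/14) = 157/7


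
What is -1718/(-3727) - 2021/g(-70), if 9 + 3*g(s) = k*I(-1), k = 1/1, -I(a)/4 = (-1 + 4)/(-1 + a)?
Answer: 7533985/3727 ≈ 2021.5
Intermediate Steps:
I(a) = -12/(-1 + a) (I(a) = -4*(-1 + 4)/(-1 + a) = -12/(-1 + a))
k = 1
g(s) = -1 (g(s) = -3 + (1*(-12/(-1 - 1)))/3 = -3 + (1*(-12/(-2)))/3 = -3 + (1*(-12*(-½)))/3 = -3 + (1*6)/3 = -3 + (⅓)*6 = -3 + 2 = -1)
-1718/(-3727) - 2021/g(-70) = -1718/(-3727) - 2021/(-1) = -1718*(-1/3727) - 2021*(-1) = 1718/3727 + 2021 = 7533985/3727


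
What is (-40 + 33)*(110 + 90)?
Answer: -1400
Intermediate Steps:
(-40 + 33)*(110 + 90) = -7*200 = -1400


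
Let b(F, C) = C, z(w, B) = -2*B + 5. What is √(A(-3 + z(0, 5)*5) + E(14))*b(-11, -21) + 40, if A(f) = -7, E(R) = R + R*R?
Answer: 40 - 21*√203 ≈ -259.20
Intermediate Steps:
z(w, B) = 5 - 2*B
E(R) = R + R²
√(A(-3 + z(0, 5)*5) + E(14))*b(-11, -21) + 40 = √(-7 + 14*(1 + 14))*(-21) + 40 = √(-7 + 14*15)*(-21) + 40 = √(-7 + 210)*(-21) + 40 = √203*(-21) + 40 = -21*√203 + 40 = 40 - 21*√203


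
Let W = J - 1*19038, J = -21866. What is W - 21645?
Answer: -62549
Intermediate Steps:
W = -40904 (W = -21866 - 1*19038 = -21866 - 19038 = -40904)
W - 21645 = -40904 - 21645 = -62549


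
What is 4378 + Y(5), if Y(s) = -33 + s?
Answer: 4350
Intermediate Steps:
4378 + Y(5) = 4378 + (-33 + 5) = 4378 - 28 = 4350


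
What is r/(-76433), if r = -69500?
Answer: 69500/76433 ≈ 0.90929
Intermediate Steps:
r/(-76433) = -69500/(-76433) = -69500*(-1/76433) = 69500/76433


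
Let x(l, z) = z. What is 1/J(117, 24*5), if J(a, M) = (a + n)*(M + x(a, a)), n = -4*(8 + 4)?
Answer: 1/16353 ≈ 6.1151e-5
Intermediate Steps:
n = -48 (n = -4*12 = -48)
J(a, M) = (-48 + a)*(M + a) (J(a, M) = (a - 48)*(M + a) = (-48 + a)*(M + a))
1/J(117, 24*5) = 1/(117² - 1152*5 - 48*117 + (24*5)*117) = 1/(13689 - 48*120 - 5616 + 120*117) = 1/(13689 - 5760 - 5616 + 14040) = 1/16353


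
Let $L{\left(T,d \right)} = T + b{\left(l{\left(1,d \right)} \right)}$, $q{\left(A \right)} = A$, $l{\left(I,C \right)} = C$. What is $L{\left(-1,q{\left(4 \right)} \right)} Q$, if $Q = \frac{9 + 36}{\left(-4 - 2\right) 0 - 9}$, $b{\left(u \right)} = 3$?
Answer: $-10$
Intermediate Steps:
$L{\left(T,d \right)} = 3 + T$ ($L{\left(T,d \right)} = T + 3 = 3 + T$)
$Q = -5$ ($Q = \frac{45}{\left(-6\right) 0 - 9} = \frac{45}{0 - 9} = \frac{45}{-9} = 45 \left(- \frac{1}{9}\right) = -5$)
$L{\left(-1,q{\left(4 \right)} \right)} Q = \left(3 - 1\right) \left(-5\right) = 2 \left(-5\right) = -10$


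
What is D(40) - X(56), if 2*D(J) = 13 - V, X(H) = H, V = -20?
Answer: -79/2 ≈ -39.500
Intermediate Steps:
D(J) = 33/2 (D(J) = (13 - 1*(-20))/2 = (13 + 20)/2 = (½)*33 = 33/2)
D(40) - X(56) = 33/2 - 1*56 = 33/2 - 56 = -79/2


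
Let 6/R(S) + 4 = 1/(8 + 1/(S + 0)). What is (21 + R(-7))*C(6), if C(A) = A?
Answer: 8286/71 ≈ 116.70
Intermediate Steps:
R(S) = 6/(-4 + 1/(8 + 1/S)) (R(S) = 6/(-4 + 1/(8 + 1/(S + 0))) = 6/(-4 + 1/(8 + 1/S)))
(21 + R(-7))*C(6) = (21 + 6*(-1 - 8*(-7))/(4 + 31*(-7)))*6 = (21 + 6*(-1 + 56)/(4 - 217))*6 = (21 + 6*55/(-213))*6 = (21 + 6*(-1/213)*55)*6 = (21 - 110/71)*6 = (1381/71)*6 = 8286/71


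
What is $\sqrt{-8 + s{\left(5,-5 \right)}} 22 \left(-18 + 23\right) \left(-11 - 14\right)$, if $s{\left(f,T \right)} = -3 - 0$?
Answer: $- 2750 i \sqrt{11} \approx - 9120.7 i$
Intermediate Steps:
$s{\left(f,T \right)} = -3$ ($s{\left(f,T \right)} = -3 + 0 = -3$)
$\sqrt{-8 + s{\left(5,-5 \right)}} 22 \left(-18 + 23\right) \left(-11 - 14\right) = \sqrt{-8 - 3} \cdot 22 \left(-18 + 23\right) \left(-11 - 14\right) = \sqrt{-11} \cdot 22 \cdot 5 \left(-25\right) = i \sqrt{11} \cdot 22 \left(-125\right) = 22 i \sqrt{11} \left(-125\right) = - 2750 i \sqrt{11}$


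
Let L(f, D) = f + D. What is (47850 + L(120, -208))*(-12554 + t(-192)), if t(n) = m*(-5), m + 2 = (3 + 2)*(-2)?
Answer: -596738428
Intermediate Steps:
m = -12 (m = -2 + (3 + 2)*(-2) = -2 + 5*(-2) = -2 - 10 = -12)
L(f, D) = D + f
t(n) = 60 (t(n) = -12*(-5) = 60)
(47850 + L(120, -208))*(-12554 + t(-192)) = (47850 + (-208 + 120))*(-12554 + 60) = (47850 - 88)*(-12494) = 47762*(-12494) = -596738428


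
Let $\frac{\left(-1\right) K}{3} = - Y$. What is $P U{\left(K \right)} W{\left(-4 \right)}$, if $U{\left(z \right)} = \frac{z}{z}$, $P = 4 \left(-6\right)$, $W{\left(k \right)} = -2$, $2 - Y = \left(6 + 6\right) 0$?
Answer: $48$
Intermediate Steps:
$Y = 2$ ($Y = 2 - \left(6 + 6\right) 0 = 2 - 12 \cdot 0 = 2 - 0 = 2 + 0 = 2$)
$P = -24$
$K = 6$ ($K = - 3 \left(\left(-1\right) 2\right) = \left(-3\right) \left(-2\right) = 6$)
$U{\left(z \right)} = 1$
$P U{\left(K \right)} W{\left(-4 \right)} = \left(-24\right) 1 \left(-2\right) = \left(-24\right) \left(-2\right) = 48$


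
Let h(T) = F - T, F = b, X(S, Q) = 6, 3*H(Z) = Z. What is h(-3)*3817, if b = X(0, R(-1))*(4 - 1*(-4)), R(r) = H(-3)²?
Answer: 194667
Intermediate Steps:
H(Z) = Z/3
R(r) = 1 (R(r) = ((⅓)*(-3))² = (-1)² = 1)
b = 48 (b = 6*(4 - 1*(-4)) = 6*(4 + 4) = 6*8 = 48)
F = 48
h(T) = 48 - T
h(-3)*3817 = (48 - 1*(-3))*3817 = (48 + 3)*3817 = 51*3817 = 194667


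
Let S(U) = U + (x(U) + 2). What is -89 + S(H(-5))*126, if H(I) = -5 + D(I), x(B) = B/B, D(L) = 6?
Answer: 415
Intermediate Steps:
x(B) = 1
H(I) = 1 (H(I) = -5 + 6 = 1)
S(U) = 3 + U (S(U) = U + (1 + 2) = U + 3 = 3 + U)
-89 + S(H(-5))*126 = -89 + (3 + 1)*126 = -89 + 4*126 = -89 + 504 = 415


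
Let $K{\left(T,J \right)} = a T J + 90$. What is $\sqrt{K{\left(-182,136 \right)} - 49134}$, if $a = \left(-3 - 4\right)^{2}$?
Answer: $2 i \sqrt{315473} \approx 1123.3 i$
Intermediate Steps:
$a = 49$ ($a = \left(-7\right)^{2} = 49$)
$K{\left(T,J \right)} = 90 + 49 J T$ ($K{\left(T,J \right)} = 49 T J + 90 = 49 J T + 90 = 90 + 49 J T$)
$\sqrt{K{\left(-182,136 \right)} - 49134} = \sqrt{\left(90 + 49 \cdot 136 \left(-182\right)\right) - 49134} = \sqrt{\left(90 - 1212848\right) - 49134} = \sqrt{-1212758 - 49134} = \sqrt{-1261892} = 2 i \sqrt{315473}$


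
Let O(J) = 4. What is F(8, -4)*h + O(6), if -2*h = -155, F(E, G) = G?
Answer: -306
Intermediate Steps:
h = 155/2 (h = -½*(-155) = 155/2 ≈ 77.500)
F(8, -4)*h + O(6) = -4*155/2 + 4 = -310 + 4 = -306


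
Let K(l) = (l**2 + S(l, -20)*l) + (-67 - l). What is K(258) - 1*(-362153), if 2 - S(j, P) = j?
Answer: 362344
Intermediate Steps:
S(j, P) = 2 - j
K(l) = -67 + l**2 - l + l*(2 - l) (K(l) = (l**2 + (2 - l)*l) + (-67 - l) = (l**2 + l*(2 - l)) + (-67 - l) = -67 + l**2 - l + l*(2 - l))
K(258) - 1*(-362153) = (-67 + 258) - 1*(-362153) = 191 + 362153 = 362344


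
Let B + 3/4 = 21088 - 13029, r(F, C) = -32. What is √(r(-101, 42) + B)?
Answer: √32105/2 ≈ 89.589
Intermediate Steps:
B = 32233/4 (B = -¾ + (21088 - 13029) = -¾ + 8059 = 32233/4 ≈ 8058.3)
√(r(-101, 42) + B) = √(-32 + 32233/4) = √(32105/4) = √32105/2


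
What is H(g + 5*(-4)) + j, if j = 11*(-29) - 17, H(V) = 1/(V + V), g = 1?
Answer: -12769/38 ≈ -336.03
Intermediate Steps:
H(V) = 1/(2*V)
j = -336 (j = -319 - 17 = -336)
H(g + 5*(-4)) + j = 1/(2*(1 + 5*(-4))) - 336 = 1/(2*(1 - 20)) - 336 = (½)/(-19) - 336 = (½)*(-1/19) - 336 = -1/38 - 336 = -12769/38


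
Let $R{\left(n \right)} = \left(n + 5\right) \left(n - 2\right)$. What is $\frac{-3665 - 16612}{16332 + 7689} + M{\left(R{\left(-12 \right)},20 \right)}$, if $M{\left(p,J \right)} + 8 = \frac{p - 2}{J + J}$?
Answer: $- \frac{85997}{13345} \approx -6.4441$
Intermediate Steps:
$R{\left(n \right)} = \left(-2 + n\right) \left(5 + n\right)$ ($R{\left(n \right)} = \left(5 + n\right) \left(-2 + n\right) = \left(-2 + n\right) \left(5 + n\right)$)
$M{\left(p,J \right)} = -8 + \frac{-2 + p}{2 J}$ ($M{\left(p,J \right)} = -8 + \frac{p - 2}{J + J} = -8 + \frac{-2 + p}{2 J}$)
$\frac{-3665 - 16612}{16332 + 7689} + M{\left(R{\left(-12 \right)},20 \right)} = \frac{-3665 - 16612}{16332 + 7689} + \frac{-2 + \left(-10 + \left(-12\right)^{2} + 3 \left(-12\right)\right) - 320}{2 \cdot 20} = - \frac{20277}{24021} + \frac{1}{2} \cdot \frac{1}{20} \left(-2 - -98 - 320\right) = \left(-20277\right) \frac{1}{24021} + \frac{1}{2} \cdot \frac{1}{20} \left(-2 + 98 - 320\right) = - \frac{2253}{2669} + \frac{1}{2} \cdot \frac{1}{20} \left(-224\right) = - \frac{2253}{2669} - \frac{28}{5} = - \frac{85997}{13345}$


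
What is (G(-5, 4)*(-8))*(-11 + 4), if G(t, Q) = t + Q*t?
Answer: -1400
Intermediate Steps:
(G(-5, 4)*(-8))*(-11 + 4) = (-5*(1 + 4)*(-8))*(-11 + 4) = (-5*5*(-8))*(-7) = -25*(-8)*(-7) = 200*(-7) = -1400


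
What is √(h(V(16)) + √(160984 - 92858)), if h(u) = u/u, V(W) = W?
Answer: √(1 + √68126) ≈ 16.187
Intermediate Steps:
h(u) = 1
√(h(V(16)) + √(160984 - 92858)) = √(1 + √(160984 - 92858)) = √(1 + √68126)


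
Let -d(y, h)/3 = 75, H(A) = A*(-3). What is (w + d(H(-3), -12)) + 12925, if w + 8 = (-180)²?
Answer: 45092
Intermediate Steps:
H(A) = -3*A
w = 32392 (w = -8 + (-180)² = -8 + 32400 = 32392)
d(y, h) = -225 (d(y, h) = -3*75 = -225)
(w + d(H(-3), -12)) + 12925 = (32392 - 225) + 12925 = 32167 + 12925 = 45092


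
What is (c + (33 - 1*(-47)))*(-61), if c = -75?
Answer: -305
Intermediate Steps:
(c + (33 - 1*(-47)))*(-61) = (-75 + (33 - 1*(-47)))*(-61) = (-75 + (33 + 47))*(-61) = (-75 + 80)*(-61) = 5*(-61) = -305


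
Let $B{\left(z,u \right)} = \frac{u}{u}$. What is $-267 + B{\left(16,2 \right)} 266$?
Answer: $-1$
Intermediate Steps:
$B{\left(z,u \right)} = 1$
$-267 + B{\left(16,2 \right)} 266 = -267 + 1 \cdot 266 = -267 + 266 = -1$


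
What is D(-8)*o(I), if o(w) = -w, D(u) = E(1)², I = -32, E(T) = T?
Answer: 32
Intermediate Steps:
D(u) = 1 (D(u) = 1² = 1)
D(-8)*o(I) = 1*(-1*(-32)) = 1*32 = 32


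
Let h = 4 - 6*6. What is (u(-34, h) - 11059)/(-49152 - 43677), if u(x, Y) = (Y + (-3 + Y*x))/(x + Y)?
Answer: 243649/2042238 ≈ 0.11930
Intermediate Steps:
h = -32 (h = 4 - 36 = -32)
u(x, Y) = (-3 + Y + Y*x)/(Y + x)
(u(-34, h) - 11059)/(-49152 - 43677) = ((-3 - 32 - 32*(-34))/(-32 - 34) - 11059)/(-49152 - 43677) = ((-3 - 32 + 1088)/(-66) - 11059)/(-92829) = (-1/66*1053 - 11059)*(-1/92829) = (-351/22 - 11059)*(-1/92829) = -243649/22*(-1/92829) = 243649/2042238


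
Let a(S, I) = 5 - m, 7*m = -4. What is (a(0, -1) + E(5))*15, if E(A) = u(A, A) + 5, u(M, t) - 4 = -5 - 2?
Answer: 795/7 ≈ 113.57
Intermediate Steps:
m = -4/7 (m = (⅐)*(-4) = -4/7 ≈ -0.57143)
a(S, I) = 39/7 (a(S, I) = 5 - 1*(-4/7) = 5 + 4/7 = 39/7)
u(M, t) = -3 (u(M, t) = 4 + (-5 - 2) = 4 - 7 = -3)
E(A) = 2 (E(A) = -3 + 5 = 2)
(a(0, -1) + E(5))*15 = (39/7 + 2)*15 = (53/7)*15 = 795/7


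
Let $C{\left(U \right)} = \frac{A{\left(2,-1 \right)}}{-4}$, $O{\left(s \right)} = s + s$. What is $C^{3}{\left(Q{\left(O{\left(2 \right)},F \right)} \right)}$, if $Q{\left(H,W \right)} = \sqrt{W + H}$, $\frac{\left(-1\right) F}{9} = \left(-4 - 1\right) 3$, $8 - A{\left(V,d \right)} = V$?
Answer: $- \frac{27}{8} \approx -3.375$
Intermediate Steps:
$A{\left(V,d \right)} = 8 - V$
$F = 135$ ($F = - 9 \left(-4 - 1\right) 3 = - 9 \left(\left(-5\right) 3\right) = \left(-9\right) \left(-15\right) = 135$)
$O{\left(s \right)} = 2 s$
$Q{\left(H,W \right)} = \sqrt{H + W}$
$C{\left(U \right)} = - \frac{3}{2}$ ($C{\left(U \right)} = \frac{8 - 2}{-4} = \left(8 - 2\right) \left(- \frac{1}{4}\right) = 6 \left(- \frac{1}{4}\right) = - \frac{3}{2}$)
$C^{3}{\left(Q{\left(O{\left(2 \right)},F \right)} \right)} = \left(- \frac{3}{2}\right)^{3} = - \frac{27}{8}$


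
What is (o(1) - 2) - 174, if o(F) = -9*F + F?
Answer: -184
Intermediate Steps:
o(F) = -8*F
(o(1) - 2) - 174 = (-8*1 - 2) - 174 = (-8 - 2) - 174 = -10 - 174 = -184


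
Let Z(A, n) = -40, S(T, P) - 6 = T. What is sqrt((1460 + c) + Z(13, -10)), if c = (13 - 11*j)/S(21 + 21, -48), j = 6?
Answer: 13*sqrt(1209)/12 ≈ 37.668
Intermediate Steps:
S(T, P) = 6 + T
c = -53/48 (c = (13 - 11*6)/(6 + (21 + 21)) = (13 - 66)/(6 + 42) = -53/48 ≈ -1.1042)
sqrt((1460 + c) + Z(13, -10)) = sqrt((1460 - 53/48) - 40) = sqrt(70027/48 - 40) = sqrt(68107/48) = 13*sqrt(1209)/12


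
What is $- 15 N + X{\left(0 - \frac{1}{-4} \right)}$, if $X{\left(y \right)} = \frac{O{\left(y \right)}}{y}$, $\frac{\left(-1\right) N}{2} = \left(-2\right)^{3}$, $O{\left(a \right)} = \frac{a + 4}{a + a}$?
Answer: $-206$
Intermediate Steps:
$O{\left(a \right)} = \frac{4 + a}{2 a}$
$N = 16$ ($N = - 2 \left(-2\right)^{3} = \left(-2\right) \left(-8\right) = 16$)
$X{\left(y \right)} = \frac{4 + y}{2 y^{2}}$ ($X{\left(y \right)} = \frac{\frac{1}{2} \frac{1}{y} \left(4 + y\right)}{y} = \frac{4 + y}{2 y^{2}}$)
$- 15 N + X{\left(0 - \frac{1}{-4} \right)} = \left(-15\right) 16 + \frac{4 + \left(0 - \frac{1}{-4}\right)}{2 \left(0 - \frac{1}{-4}\right)^{2}} = -240 + \frac{4 + \left(0 - - \frac{1}{4}\right)}{2 \left(0 - - \frac{1}{4}\right)^{2}} = -240 + \frac{4 + \left(0 + \frac{1}{4}\right)}{2 \left(0 + \frac{1}{4}\right)^{2}} = -240 + \frac{\frac{1}{(\frac{1}{4})^{2}} \left(4 + \frac{1}{4}\right)}{2} = -240 + \frac{1}{2} \cdot 16 \cdot \frac{17}{4} = -240 + 34 = -206$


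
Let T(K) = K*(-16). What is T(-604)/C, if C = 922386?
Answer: 4832/461193 ≈ 0.010477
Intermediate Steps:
T(K) = -16*K
T(-604)/C = -16*(-604)/922386 = 9664*(1/922386) = 4832/461193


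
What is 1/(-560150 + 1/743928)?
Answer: -743928/416711269199 ≈ -1.7852e-6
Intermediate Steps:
1/(-560150 + 1/743928) = 1/(-416711269199/743928) = -743928/416711269199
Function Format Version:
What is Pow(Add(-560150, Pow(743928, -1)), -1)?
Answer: Rational(-743928, 416711269199) ≈ -1.7852e-6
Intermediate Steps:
Pow(Add(-560150, Pow(743928, -1)), -1) = Pow(Add(-560150, Rational(1, 743928)), -1) = Pow(Rational(-416711269199, 743928), -1) = Rational(-743928, 416711269199)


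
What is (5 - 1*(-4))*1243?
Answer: 11187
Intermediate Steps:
(5 - 1*(-4))*1243 = (5 + 4)*1243 = 9*1243 = 11187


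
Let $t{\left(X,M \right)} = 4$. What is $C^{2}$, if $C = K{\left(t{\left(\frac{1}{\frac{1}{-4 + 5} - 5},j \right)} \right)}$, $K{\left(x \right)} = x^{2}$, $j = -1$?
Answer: $256$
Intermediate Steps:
$C = 16$ ($C = 4^{2} = 16$)
$C^{2} = 16^{2} = 256$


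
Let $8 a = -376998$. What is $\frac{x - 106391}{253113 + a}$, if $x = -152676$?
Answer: $- \frac{1036268}{823953} \approx -1.2577$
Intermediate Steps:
$a = - \frac{188499}{4}$ ($a = \frac{1}{8} \left(-376998\right) = - \frac{188499}{4} \approx -47125.0$)
$\frac{x - 106391}{253113 + a} = \frac{-152676 - 106391}{253113 - \frac{188499}{4}} = - \frac{259067}{\frac{823953}{4}} = \left(-259067\right) \frac{4}{823953} = - \frac{1036268}{823953}$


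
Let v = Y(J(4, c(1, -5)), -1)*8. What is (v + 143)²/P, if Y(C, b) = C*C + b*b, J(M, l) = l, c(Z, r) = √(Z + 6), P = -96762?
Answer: -14283/32254 ≈ -0.44283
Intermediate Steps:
c(Z, r) = √(6 + Z)
Y(C, b) = C² + b²
v = 64 (v = ((√(6 + 1))² + (-1)²)*8 = ((√7)² + 1)*8 = (7 + 1)*8 = 8*8 = 64)
(v + 143)²/P = (64 + 143)²/(-96762) = 207²*(-1/96762) = 42849*(-1/96762) = -14283/32254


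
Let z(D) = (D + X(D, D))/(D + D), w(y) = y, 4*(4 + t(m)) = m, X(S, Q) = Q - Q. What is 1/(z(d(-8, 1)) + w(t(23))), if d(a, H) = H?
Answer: 4/9 ≈ 0.44444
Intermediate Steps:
X(S, Q) = 0
t(m) = -4 + m/4
z(D) = ½ (z(D) = (D + 0)/(D + D) = D/((2*D)) = D*(1/(2*D)) = ½)
1/(z(d(-8, 1)) + w(t(23))) = 1/(½ + (-4 + (¼)*23)) = 1/(½ + (-4 + 23/4)) = 1/(½ + 7/4) = 1/(9/4) = 4/9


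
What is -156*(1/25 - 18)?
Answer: 70044/25 ≈ 2801.8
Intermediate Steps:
-156*(1/25 - 18) = -156*(-449/25) = 70044/25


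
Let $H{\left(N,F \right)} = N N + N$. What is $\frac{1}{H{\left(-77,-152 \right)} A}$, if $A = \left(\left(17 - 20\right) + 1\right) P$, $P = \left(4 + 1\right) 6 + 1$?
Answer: $- \frac{1}{362824} \approx -2.7562 \cdot 10^{-6}$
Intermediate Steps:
$H{\left(N,F \right)} = N + N^{2}$ ($H{\left(N,F \right)} = N^{2} + N = N + N^{2}$)
$P = 31$ ($P = 5 \cdot 6 + 1 = 30 + 1 = 31$)
$A = -62$ ($A = \left(\left(17 - 20\right) + 1\right) 31 = \left(-3 + 1\right) 31 = \left(-2\right) 31 = -62$)
$\frac{1}{H{\left(-77,-152 \right)} A} = \frac{1}{- 77 \left(1 - 77\right) \left(-62\right)} = \frac{1}{\left(-77\right) \left(-76\right) \left(-62\right)} = \frac{1}{5852 \left(-62\right)} = \frac{1}{-362824} = - \frac{1}{362824}$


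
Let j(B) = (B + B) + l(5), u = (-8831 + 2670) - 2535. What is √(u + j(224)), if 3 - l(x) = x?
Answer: 5*I*√330 ≈ 90.829*I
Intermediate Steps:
u = -8696 (u = -6161 - 2535 = -8696)
l(x) = 3 - x
j(B) = -2 + 2*B (j(B) = (B + B) + (3 - 1*5) = 2*B + (3 - 5) = 2*B - 2 = -2 + 2*B)
√(u + j(224)) = √(-8696 + (-2 + 2*224)) = √(-8696 + (-2 + 448)) = √(-8696 + 446) = √(-8250) = 5*I*√330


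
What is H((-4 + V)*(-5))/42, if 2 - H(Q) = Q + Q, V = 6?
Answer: 11/21 ≈ 0.52381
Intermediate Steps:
H(Q) = 2 - 2*Q (H(Q) = 2 - (Q + Q) = 2 - 2*Q)
H((-4 + V)*(-5))/42 = (2 - 2*(-4 + 6)*(-5))/42 = (2 - 4*(-5))*(1/42) = (2 - 2*(-10))*(1/42) = (2 + 20)*(1/42) = 22*(1/42) = 11/21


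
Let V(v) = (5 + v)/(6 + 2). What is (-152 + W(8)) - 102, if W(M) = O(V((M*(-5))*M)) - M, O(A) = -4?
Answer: -266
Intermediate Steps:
V(v) = 5/8 + v/8 (V(v) = (5 + v)/8 = (5 + v)*(⅛) = 5/8 + v/8)
W(M) = -4 - M
(-152 + W(8)) - 102 = (-152 + (-4 - 1*8)) - 102 = (-152 + (-4 - 8)) - 102 = (-152 - 12) - 102 = -164 - 102 = -266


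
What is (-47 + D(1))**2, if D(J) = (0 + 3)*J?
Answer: 1936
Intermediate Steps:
D(J) = 3*J
(-47 + D(1))**2 = (-47 + 3*1)**2 = (-47 + 3)**2 = (-44)**2 = 1936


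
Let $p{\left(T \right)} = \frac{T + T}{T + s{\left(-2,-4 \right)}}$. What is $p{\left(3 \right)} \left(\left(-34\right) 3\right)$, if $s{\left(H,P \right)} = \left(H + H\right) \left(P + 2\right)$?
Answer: $- \frac{612}{11} \approx -55.636$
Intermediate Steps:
$s{\left(H,P \right)} = 2 H \left(2 + P\right)$
$p{\left(T \right)} = \frac{2 T}{8 + T}$ ($p{\left(T \right)} = \frac{T + T}{T + 2 \left(-2\right) \left(2 - 4\right)} = \frac{2 T}{T + 2 \left(-2\right) \left(-2\right)} = \frac{2 T}{T + 8} = \frac{2 T}{8 + T}$)
$p{\left(3 \right)} \left(\left(-34\right) 3\right) = 2 \cdot 3 \frac{1}{8 + 3} \left(\left(-34\right) 3\right) = 2 \cdot 3 \cdot \frac{1}{11} \left(-102\right) = \frac{6}{11} \left(-102\right) = - \frac{612}{11}$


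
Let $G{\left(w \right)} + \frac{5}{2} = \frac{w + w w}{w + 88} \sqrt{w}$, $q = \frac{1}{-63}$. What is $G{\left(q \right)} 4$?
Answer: $-10 - \frac{248 i \sqrt{7}}{7333389} \approx -10.0 - 8.9474 \cdot 10^{-5} i$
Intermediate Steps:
$q = - \frac{1}{63} \approx -0.015873$
$G{\left(w \right)} = - \frac{5}{2} + \frac{\sqrt{w} \left(w + w^{2}\right)}{88 + w}$ ($G{\left(w \right)} = - \frac{5}{2} + \frac{w + w w}{w + 88} \sqrt{w} = - \frac{5}{2} + \frac{w + w^{2}}{88 + w} \sqrt{w} = - \frac{5}{2} + \frac{\sqrt{w} \left(w + w^{2}\right)}{88 + w}$)
$G{\left(q \right)} 4 = \frac{-220 + \left(- \frac{1}{63}\right)^{\frac{3}{2}} + \left(- \frac{1}{63}\right)^{\frac{5}{2}} - - \frac{5}{126}}{88 - \frac{1}{63}} \cdot 4 = \frac{-220 - \frac{i \sqrt{7}}{1323} + \frac{i \sqrt{7}}{83349} + \frac{5}{126}}{\frac{5543}{63}} \cdot 4 = \frac{63 \left(- \frac{27715}{126} - \frac{62 i \sqrt{7}}{83349}\right)}{5543} \cdot 4 = \left(- \frac{5}{2} - \frac{62 i \sqrt{7}}{7333389}\right) 4 = -10 - \frac{248 i \sqrt{7}}{7333389}$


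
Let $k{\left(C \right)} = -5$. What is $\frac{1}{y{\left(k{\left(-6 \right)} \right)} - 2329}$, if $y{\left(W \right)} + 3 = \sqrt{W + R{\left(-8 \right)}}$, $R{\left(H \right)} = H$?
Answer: $- \frac{2332}{5438237} - \frac{i \sqrt{13}}{5438237} \approx -0.00042882 - 6.63 \cdot 10^{-7} i$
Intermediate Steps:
$y{\left(W \right)} = -3 + \sqrt{-8 + W}$ ($y{\left(W \right)} = -3 + \sqrt{W - 8} = -3 + \sqrt{-8 + W}$)
$\frac{1}{y{\left(k{\left(-6 \right)} \right)} - 2329} = \frac{1}{\left(-3 + \sqrt{-8 - 5}\right) - 2329} = \frac{1}{\left(-3 + \sqrt{-13}\right) - 2329} = \frac{1}{\left(-3 + i \sqrt{13}\right) - 2329} = \frac{1}{-2332 + i \sqrt{13}}$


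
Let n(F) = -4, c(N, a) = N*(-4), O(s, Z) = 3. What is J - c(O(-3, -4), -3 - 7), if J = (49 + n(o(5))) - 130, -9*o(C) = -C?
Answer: -73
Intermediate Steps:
o(C) = C/9 (o(C) = -(-1)*C/9 = C/9)
c(N, a) = -4*N
J = -85 (J = (49 - 4) - 130 = 45 - 130 = -85)
J - c(O(-3, -4), -3 - 7) = -85 - (-4)*3 = -85 - 1*(-12) = -85 + 12 = -73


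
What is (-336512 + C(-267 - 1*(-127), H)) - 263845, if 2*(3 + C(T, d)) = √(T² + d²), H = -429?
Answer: -600360 + √203641/2 ≈ -6.0013e+5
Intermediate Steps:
C(T, d) = -3 + √(T² + d²)/2
(-336512 + C(-267 - 1*(-127), H)) - 263845 = (-336512 + (-3 + √((-267 - 1*(-127))² + (-429)²)/2)) - 263845 = (-336512 + (-3 + √((-267 + 127)² + 184041)/2)) - 263845 = (-336512 + (-3 + √((-140)² + 184041)/2)) - 263845 = (-336512 + (-3 + √(19600 + 184041)/2)) - 263845 = (-336512 + (-3 + √203641/2)) - 263845 = (-336515 + √203641/2) - 263845 = -600360 + √203641/2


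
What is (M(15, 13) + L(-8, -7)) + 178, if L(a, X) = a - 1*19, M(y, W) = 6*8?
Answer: 199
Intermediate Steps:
M(y, W) = 48
L(a, X) = -19 + a (L(a, X) = a - 19 = -19 + a)
(M(15, 13) + L(-8, -7)) + 178 = (48 + (-19 - 8)) + 178 = (48 - 27) + 178 = 21 + 178 = 199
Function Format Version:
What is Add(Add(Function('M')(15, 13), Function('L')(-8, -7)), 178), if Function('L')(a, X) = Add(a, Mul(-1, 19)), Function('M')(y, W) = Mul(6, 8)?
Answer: 199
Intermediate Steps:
Function('M')(y, W) = 48
Function('L')(a, X) = Add(-19, a) (Function('L')(a, X) = Add(a, -19) = Add(-19, a))
Add(Add(Function('M')(15, 13), Function('L')(-8, -7)), 178) = Add(Add(48, Add(-19, -8)), 178) = Add(Add(48, -27), 178) = Add(21, 178) = 199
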